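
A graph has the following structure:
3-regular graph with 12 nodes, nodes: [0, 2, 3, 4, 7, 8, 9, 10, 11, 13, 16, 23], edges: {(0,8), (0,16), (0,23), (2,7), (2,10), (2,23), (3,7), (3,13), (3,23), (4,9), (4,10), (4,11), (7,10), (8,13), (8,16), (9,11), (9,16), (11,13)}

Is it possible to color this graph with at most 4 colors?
A valid 4-coloring: color 1: [0, 3, 9, 10]; color 2: [2, 8, 11]; color 3: [4, 7, 13, 16, 23].
(χ(G) = 3 ≤ 4.)

Yes, G is 4-colorable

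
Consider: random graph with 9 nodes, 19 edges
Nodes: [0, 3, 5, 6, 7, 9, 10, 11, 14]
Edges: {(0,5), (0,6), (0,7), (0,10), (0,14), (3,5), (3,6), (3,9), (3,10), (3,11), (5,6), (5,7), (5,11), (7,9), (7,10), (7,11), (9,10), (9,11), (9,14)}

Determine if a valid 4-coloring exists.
A valid 4-coloring: color 1: [3, 7, 14]; color 2: [5, 9]; color 3: [0, 11]; color 4: [6, 10].
(χ(G) = 4 ≤ 4.)

Yes, G is 4-colorable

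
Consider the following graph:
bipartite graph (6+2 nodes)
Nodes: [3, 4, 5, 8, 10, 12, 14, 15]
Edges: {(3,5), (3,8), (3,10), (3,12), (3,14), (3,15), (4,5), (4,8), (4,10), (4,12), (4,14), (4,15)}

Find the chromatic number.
χ(G) = 2

Clique number ω(G) = 2 (lower bound: χ ≥ ω).
The graph is bipartite (no odd cycle), so 2 colors suffice: χ(G) = 2.
A valid 2-coloring: color 1: [3, 4]; color 2: [5, 8, 10, 12, 14, 15].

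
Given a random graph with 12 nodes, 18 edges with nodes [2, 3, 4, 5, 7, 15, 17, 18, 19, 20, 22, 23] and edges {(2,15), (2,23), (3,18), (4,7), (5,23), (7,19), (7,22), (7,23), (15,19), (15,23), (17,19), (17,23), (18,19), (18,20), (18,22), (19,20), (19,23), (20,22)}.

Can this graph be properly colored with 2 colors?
No, G is not 2-colorable

The clique on vertices [2, 15, 23] has size 3 > 2, so it alone needs 3 colors.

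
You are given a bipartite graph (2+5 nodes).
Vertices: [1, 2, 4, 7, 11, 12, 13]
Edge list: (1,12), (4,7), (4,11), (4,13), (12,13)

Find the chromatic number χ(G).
χ(G) = 2

Clique number ω(G) = 2 (lower bound: χ ≥ ω).
The graph is bipartite (no odd cycle), so 2 colors suffice: χ(G) = 2.
A valid 2-coloring: color 1: [2, 4, 12]; color 2: [1, 7, 11, 13].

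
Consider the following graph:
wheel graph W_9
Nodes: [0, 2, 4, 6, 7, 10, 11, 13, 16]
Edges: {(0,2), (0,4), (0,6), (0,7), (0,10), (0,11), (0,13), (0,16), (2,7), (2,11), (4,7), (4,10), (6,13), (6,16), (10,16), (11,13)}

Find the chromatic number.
Clique number ω(G) = 3 (lower bound: χ ≥ ω).
The clique on [0, 2, 11] has size 3, forcing χ ≥ 3, and the coloring below uses 3 colors, so χ(G) = 3.
A valid 3-coloring: color 1: [0]; color 2: [2, 4, 13, 16]; color 3: [6, 7, 10, 11].

χ(G) = 3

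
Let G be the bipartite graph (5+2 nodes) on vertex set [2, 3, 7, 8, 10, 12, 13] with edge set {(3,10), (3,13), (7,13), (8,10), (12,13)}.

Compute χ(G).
χ(G) = 2

Clique number ω(G) = 2 (lower bound: χ ≥ ω).
The graph is bipartite (no odd cycle), so 2 colors suffice: χ(G) = 2.
A valid 2-coloring: color 1: [2, 10, 13]; color 2: [3, 7, 8, 12].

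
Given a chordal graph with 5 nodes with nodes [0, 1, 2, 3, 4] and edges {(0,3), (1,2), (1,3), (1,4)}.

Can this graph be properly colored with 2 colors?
A valid 2-coloring: color 1: [0, 1]; color 2: [2, 3, 4].
(χ(G) = 2 ≤ 2.)

Yes, G is 2-colorable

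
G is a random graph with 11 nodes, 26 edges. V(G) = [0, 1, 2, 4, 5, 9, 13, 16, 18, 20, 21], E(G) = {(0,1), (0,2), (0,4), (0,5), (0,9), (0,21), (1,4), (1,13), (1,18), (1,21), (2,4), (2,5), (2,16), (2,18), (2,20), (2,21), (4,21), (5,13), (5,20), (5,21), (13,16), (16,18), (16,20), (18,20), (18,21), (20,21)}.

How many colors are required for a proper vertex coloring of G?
Clique number ω(G) = 4 (lower bound: χ ≥ ω).
The clique on [0, 1, 4, 21] has size 4, forcing χ ≥ 4, and the coloring below uses 4 colors, so χ(G) = 4.
A valid 4-coloring: color 1: [9, 16, 21]; color 2: [1, 2]; color 3: [0, 13, 20]; color 4: [4, 5, 18].

χ(G) = 4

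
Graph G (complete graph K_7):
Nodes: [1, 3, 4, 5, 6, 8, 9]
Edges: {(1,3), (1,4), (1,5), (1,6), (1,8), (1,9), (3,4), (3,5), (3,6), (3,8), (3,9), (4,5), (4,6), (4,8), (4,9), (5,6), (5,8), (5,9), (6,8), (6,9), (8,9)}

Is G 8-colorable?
A valid 8-coloring: color 1: [1]; color 2: [9]; color 3: [6]; color 4: [5]; color 5: [4]; color 6: [8]; color 7: [3].
(χ(G) = 7 ≤ 8.)

Yes, G is 8-colorable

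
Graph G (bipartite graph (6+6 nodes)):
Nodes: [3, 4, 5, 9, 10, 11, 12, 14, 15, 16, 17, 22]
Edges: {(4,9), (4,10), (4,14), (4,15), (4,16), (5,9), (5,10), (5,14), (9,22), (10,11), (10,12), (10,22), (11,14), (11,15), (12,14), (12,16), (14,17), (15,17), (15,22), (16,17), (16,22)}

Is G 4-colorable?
A valid 4-coloring: color 1: [3, 4, 5, 11, 12, 17, 22]; color 2: [9, 10, 14, 15, 16].
(χ(G) = 2 ≤ 4.)

Yes, G is 4-colorable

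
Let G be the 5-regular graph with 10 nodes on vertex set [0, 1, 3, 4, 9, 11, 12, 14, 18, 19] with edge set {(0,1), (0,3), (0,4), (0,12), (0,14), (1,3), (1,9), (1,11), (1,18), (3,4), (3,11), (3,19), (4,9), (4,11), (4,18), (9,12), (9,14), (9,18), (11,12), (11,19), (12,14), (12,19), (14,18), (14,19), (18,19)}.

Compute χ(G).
χ(G) = 4

Clique number ω(G) = 3 (lower bound: χ ≥ ω).
Suppose a proper 3-coloring c exists. The clique [0, 1, 3] takes 3 distinct colors; by symmetry let c(0) = 1, c(1) = 2, c(3) = 3.
- Vertex 4: neighbors [0, 3] already have colors [1, 3] ⇒ c(4) = 2.
- Vertex 11: neighbors [1, 3] already have colors [2, 3] ⇒ c(11) = 1.
- Vertex 19: neighbors [11, 3] already have colors [1, 3] ⇒ c(19) = 2.
- Vertex 14: neighbors [0, 19] already have colors [1, 2] ⇒ c(14) = 3.
- Vertex 12: neighbors [0, 19, 14] already have colors [1, 2, 3] — all 3 colors blocked. Contradiction.
The forced assignments end in a contradiction, so G has no proper 3-coloring (χ ≥ 4).
The coloring below uses 4 colors, so χ(G) = 4.
A valid 4-coloring: color 1: [0, 9, 19]; color 2: [11, 14]; color 3: [1, 4, 12]; color 4: [3, 18].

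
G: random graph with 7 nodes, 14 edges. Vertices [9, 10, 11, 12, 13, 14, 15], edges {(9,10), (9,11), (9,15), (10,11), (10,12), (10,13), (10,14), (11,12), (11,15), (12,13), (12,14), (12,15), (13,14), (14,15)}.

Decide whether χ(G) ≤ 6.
Yes, G is 6-colorable

A valid 6-coloring: color 1: [10, 15]; color 2: [9, 12]; color 3: [11, 14]; color 4: [13].
(χ(G) = 4 ≤ 6.)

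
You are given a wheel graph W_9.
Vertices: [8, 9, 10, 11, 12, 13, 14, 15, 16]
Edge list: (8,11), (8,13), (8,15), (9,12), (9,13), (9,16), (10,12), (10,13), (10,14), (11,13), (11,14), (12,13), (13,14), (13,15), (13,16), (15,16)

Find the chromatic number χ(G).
χ(G) = 3

Clique number ω(G) = 3 (lower bound: χ ≥ ω).
The clique on [8, 11, 13] has size 3, forcing χ ≥ 3, and the coloring below uses 3 colors, so χ(G) = 3.
A valid 3-coloring: color 1: [13]; color 2: [8, 12, 14, 16]; color 3: [9, 10, 11, 15].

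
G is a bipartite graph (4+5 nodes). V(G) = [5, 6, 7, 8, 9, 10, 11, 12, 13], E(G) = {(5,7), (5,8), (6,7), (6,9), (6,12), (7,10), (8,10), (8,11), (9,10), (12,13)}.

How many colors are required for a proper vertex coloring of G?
Clique number ω(G) = 2 (lower bound: χ ≥ ω).
The graph is bipartite (no odd cycle), so 2 colors suffice: χ(G) = 2.
A valid 2-coloring: color 1: [7, 8, 9, 12]; color 2: [5, 6, 10, 11, 13].

χ(G) = 2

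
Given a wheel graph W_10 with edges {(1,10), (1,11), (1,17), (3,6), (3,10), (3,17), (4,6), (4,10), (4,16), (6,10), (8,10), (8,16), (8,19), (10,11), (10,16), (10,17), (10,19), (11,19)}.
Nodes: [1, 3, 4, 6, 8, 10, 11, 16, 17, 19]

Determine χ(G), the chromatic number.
Clique number ω(G) = 3 (lower bound: χ ≥ ω).
Odd cycle [4, 6, 3, 17, 1, 11, 19, 8, 16] needs 3 colors (χ ≥ 3).
Vertex 10 is adjacent to every vertex of [1, 3, 4, 6, 8, 11, 16, 17, 19], which already need 3 colors among themselves, so 10 needs a new color (χ ≥ 4).
The coloring below uses 4 colors, so χ(G) = 4.
A valid 4-coloring: color 1: [10]; color 2: [1, 3, 4, 8]; color 3: [6, 11, 16, 17]; color 4: [19].

χ(G) = 4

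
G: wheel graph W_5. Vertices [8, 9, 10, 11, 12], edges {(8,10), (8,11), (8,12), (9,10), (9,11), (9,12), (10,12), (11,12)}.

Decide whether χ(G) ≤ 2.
The clique on vertices [8, 10, 12] has size 3 > 2, so it alone needs 3 colors.

No, G is not 2-colorable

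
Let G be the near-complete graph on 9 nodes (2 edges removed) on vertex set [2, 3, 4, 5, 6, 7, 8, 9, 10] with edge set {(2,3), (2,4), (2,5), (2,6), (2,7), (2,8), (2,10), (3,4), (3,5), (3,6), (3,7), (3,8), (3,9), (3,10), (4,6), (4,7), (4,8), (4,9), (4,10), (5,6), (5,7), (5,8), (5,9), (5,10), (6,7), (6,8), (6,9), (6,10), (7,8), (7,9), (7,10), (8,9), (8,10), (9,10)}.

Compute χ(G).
χ(G) = 7

Clique number ω(G) = 7 (lower bound: χ ≥ ω).
The clique on [3, 4, 6, 7, 8, 9, 10] has size 7, forcing χ ≥ 7, and the coloring below uses 7 colors, so χ(G) = 7.
A valid 7-coloring: color 1: [7]; color 2: [10]; color 3: [8]; color 4: [3]; color 5: [6]; color 6: [2, 9]; color 7: [4, 5].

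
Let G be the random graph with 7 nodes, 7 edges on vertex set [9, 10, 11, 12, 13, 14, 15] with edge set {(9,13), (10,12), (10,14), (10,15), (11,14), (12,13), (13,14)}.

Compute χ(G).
Clique number ω(G) = 2 (lower bound: χ ≥ ω).
The graph is bipartite (no odd cycle), so 2 colors suffice: χ(G) = 2.
A valid 2-coloring: color 1: [9, 12, 14, 15]; color 2: [10, 11, 13].

χ(G) = 2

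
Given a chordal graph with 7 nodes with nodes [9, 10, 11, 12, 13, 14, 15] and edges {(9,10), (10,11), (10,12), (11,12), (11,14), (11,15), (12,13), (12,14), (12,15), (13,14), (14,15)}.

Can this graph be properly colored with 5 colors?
Yes, G is 5-colorable

A valid 5-coloring: color 1: [9, 12]; color 2: [11, 13]; color 3: [10, 14]; color 4: [15].
(χ(G) = 4 ≤ 5.)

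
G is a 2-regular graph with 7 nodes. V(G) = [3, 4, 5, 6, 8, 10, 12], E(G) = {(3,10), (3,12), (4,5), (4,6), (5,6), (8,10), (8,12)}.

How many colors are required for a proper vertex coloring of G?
Clique number ω(G) = 3 (lower bound: χ ≥ ω).
The clique on [4, 5, 6] has size 3, forcing χ ≥ 3, and the coloring below uses 3 colors, so χ(G) = 3.
A valid 3-coloring: color 1: [6, 10, 12]; color 2: [3, 5, 8]; color 3: [4].

χ(G) = 3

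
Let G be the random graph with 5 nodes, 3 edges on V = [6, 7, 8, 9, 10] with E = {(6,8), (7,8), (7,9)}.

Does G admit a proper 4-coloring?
A valid 4-coloring: color 1: [8, 9, 10]; color 2: [6, 7].
(χ(G) = 2 ≤ 4.)

Yes, G is 4-colorable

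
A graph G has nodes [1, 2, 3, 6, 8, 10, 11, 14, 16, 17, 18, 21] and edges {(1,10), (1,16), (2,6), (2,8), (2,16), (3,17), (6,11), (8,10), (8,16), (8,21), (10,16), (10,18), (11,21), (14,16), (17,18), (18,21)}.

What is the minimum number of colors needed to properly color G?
Clique number ω(G) = 3 (lower bound: χ ≥ ω).
The clique on [8, 10, 16] has size 3, forcing χ ≥ 3, and the coloring below uses 3 colors, so χ(G) = 3.
A valid 3-coloring: color 1: [6, 16, 17, 21]; color 2: [2, 3, 10, 11, 14]; color 3: [1, 8, 18].

χ(G) = 3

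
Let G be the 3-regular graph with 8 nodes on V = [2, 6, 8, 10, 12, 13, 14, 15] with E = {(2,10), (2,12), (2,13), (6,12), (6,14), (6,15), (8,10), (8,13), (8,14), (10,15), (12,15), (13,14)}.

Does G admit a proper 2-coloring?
The clique on vertices [6, 12, 15] has size 3 > 2, so it alone needs 3 colors.

No, G is not 2-colorable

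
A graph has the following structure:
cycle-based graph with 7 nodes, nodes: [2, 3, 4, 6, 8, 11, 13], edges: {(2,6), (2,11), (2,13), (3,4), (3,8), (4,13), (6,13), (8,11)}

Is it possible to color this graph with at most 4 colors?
Yes, G is 4-colorable

A valid 4-coloring: color 1: [2, 4, 8]; color 2: [3, 11, 13]; color 3: [6].
(χ(G) = 3 ≤ 4.)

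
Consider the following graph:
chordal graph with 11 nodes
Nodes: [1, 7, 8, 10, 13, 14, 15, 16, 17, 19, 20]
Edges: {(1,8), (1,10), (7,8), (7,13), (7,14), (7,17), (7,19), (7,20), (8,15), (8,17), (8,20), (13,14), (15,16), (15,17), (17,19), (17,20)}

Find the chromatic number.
Clique number ω(G) = 4 (lower bound: χ ≥ ω).
The clique on [7, 8, 17, 20] has size 4, forcing χ ≥ 4, and the coloring below uses 4 colors, so χ(G) = 4.
A valid 4-coloring: color 1: [1, 7, 15]; color 2: [8, 10, 13, 16, 19]; color 3: [14, 17]; color 4: [20].

χ(G) = 4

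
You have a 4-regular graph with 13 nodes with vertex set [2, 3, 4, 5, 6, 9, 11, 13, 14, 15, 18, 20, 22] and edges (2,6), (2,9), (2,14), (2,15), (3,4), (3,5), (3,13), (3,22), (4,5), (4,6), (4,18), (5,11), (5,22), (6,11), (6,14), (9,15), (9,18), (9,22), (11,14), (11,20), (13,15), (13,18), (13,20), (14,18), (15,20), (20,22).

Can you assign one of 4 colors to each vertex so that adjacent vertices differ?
Yes, G is 4-colorable

A valid 4-coloring: color 1: [2, 4, 11, 13, 22]; color 2: [5, 9, 14, 20]; color 3: [3, 6, 15, 18].
(χ(G) = 3 ≤ 4.)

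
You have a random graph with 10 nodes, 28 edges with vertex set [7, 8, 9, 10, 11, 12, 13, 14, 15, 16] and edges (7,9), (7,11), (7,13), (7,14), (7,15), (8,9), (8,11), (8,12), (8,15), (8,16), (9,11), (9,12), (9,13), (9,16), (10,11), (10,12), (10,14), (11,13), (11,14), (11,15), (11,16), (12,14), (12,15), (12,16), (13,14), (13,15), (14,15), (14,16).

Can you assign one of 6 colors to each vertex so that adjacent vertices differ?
A valid 6-coloring: color 1: [11, 12]; color 2: [9, 14]; color 3: [10, 15, 16]; color 4: [7, 8]; color 5: [13].
(χ(G) = 5 ≤ 6.)

Yes, G is 6-colorable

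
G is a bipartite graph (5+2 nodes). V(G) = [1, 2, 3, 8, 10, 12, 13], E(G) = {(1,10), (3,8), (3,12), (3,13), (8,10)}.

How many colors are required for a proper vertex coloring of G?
χ(G) = 2

Clique number ω(G) = 2 (lower bound: χ ≥ ω).
The graph is bipartite (no odd cycle), so 2 colors suffice: χ(G) = 2.
A valid 2-coloring: color 1: [2, 3, 10]; color 2: [1, 8, 12, 13].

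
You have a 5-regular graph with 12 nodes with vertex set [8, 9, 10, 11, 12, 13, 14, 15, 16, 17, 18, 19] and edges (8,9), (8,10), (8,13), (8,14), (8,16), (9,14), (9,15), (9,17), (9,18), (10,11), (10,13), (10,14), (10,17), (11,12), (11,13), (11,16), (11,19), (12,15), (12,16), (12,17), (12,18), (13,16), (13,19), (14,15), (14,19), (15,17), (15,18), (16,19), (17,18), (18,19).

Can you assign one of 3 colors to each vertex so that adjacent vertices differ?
The clique on vertices [11, 13, 16, 19] has size 4 > 3, so it alone needs 4 colors.

No, G is not 3-colorable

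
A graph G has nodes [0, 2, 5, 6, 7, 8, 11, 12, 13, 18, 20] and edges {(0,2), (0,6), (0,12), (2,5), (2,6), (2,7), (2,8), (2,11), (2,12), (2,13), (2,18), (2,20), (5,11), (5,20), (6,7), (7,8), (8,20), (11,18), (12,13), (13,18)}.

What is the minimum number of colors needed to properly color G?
Clique number ω(G) = 3 (lower bound: χ ≥ ω).
The clique on [0, 2, 12] has size 3, forcing χ ≥ 3, and the coloring below uses 3 colors, so χ(G) = 3.
A valid 3-coloring: color 1: [2]; color 2: [5, 6, 8, 12, 18]; color 3: [0, 7, 11, 13, 20].

χ(G) = 3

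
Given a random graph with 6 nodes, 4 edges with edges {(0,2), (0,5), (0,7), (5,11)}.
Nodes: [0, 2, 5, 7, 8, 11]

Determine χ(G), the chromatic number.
Clique number ω(G) = 2 (lower bound: χ ≥ ω).
The graph is bipartite (no odd cycle), so 2 colors suffice: χ(G) = 2.
A valid 2-coloring: color 1: [0, 8, 11]; color 2: [2, 5, 7].

χ(G) = 2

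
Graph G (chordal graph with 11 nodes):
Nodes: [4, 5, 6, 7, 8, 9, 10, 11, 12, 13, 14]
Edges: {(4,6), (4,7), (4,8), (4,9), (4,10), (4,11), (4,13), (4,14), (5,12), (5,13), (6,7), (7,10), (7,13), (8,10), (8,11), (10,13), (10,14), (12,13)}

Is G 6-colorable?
A valid 6-coloring: color 1: [4, 12]; color 2: [5, 6, 9, 10, 11]; color 3: [8, 13, 14]; color 4: [7].
(χ(G) = 4 ≤ 6.)

Yes, G is 6-colorable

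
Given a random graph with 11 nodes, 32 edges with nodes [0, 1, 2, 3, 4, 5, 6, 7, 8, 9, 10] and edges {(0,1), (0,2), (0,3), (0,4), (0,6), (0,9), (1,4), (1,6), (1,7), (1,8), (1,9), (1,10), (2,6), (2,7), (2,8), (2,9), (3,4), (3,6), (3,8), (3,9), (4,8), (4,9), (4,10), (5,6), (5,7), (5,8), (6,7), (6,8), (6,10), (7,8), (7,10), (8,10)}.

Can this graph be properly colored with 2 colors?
No, G is not 2-colorable

The clique on vertices [1, 6, 7, 8, 10] has size 5 > 2, so it alone needs 5 colors.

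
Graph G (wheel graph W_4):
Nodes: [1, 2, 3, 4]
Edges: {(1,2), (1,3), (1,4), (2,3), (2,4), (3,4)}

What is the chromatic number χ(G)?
Clique number ω(G) = 4 (lower bound: χ ≥ ω).
The clique on [1, 2, 3, 4] has size 4, forcing χ ≥ 4, and the coloring below uses 4 colors, so χ(G) = 4.
A valid 4-coloring: color 1: [2]; color 2: [4]; color 3: [1]; color 4: [3].

χ(G) = 4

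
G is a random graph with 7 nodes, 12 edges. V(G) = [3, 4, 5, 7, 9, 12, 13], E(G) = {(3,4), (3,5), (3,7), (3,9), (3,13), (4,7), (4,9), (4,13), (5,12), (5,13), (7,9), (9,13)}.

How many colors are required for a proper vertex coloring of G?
Clique number ω(G) = 4 (lower bound: χ ≥ ω).
The clique on [3, 4, 9, 13] has size 4, forcing χ ≥ 4, and the coloring below uses 4 colors, so χ(G) = 4.
A valid 4-coloring: color 1: [3, 12]; color 2: [4, 5]; color 3: [9]; color 4: [7, 13].

χ(G) = 4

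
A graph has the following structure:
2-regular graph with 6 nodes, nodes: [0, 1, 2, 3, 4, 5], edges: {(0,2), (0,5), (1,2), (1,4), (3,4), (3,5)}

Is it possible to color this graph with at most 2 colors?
A valid 2-coloring: color 1: [0, 1, 3]; color 2: [2, 4, 5].
(χ(G) = 2 ≤ 2.)

Yes, G is 2-colorable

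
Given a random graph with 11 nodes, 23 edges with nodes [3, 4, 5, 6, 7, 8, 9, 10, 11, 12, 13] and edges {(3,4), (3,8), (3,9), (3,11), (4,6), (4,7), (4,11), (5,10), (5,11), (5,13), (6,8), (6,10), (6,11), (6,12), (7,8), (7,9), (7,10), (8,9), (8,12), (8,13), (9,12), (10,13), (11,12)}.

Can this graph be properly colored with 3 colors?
No, G is not 3-colorable

Suppose a proper 3-coloring c exists. The clique [3, 4, 11] takes 3 distinct colors; by symmetry let c(3) = 1, c(4) = 2, c(11) = 3.
- Vertex 6: neighbors [4, 11] already have colors [2, 3] ⇒ c(6) = 1.
- Vertex 12: neighbors [6, 11] already have colors [1, 3] ⇒ c(12) = 2.
- Vertex 8: neighbors [3, 12] already have colors [1, 2] ⇒ c(8) = 3.
- Vertex 9: neighbors [3, 12, 8] already have colors [1, 2, 3] — all 3 colors blocked. Contradiction.
The forced assignments end in a contradiction, so G has no proper 3-coloring (χ ≥ 4).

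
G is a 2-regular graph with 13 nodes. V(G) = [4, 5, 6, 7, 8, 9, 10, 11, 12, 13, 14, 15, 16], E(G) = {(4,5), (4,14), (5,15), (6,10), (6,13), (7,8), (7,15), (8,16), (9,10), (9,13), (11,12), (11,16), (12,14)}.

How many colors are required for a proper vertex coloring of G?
Clique number ω(G) = 2 (lower bound: χ ≥ ω).
Odd cycle [7, 8, 16, 11, 12, 14, 4, 5, 15] needs 3 colors (χ ≥ 3).
The coloring below uses 3 colors, so χ(G) = 3.
A valid 3-coloring: color 1: [5, 6, 7, 9, 14, 16]; color 2: [4, 8, 10, 11, 13, 15]; color 3: [12].

χ(G) = 3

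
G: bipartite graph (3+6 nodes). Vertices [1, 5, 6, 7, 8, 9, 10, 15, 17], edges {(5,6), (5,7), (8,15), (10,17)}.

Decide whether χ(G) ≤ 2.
Yes, G is 2-colorable

A valid 2-coloring: color 1: [1, 5, 9, 10, 15]; color 2: [6, 7, 8, 17].
(χ(G) = 2 ≤ 2.)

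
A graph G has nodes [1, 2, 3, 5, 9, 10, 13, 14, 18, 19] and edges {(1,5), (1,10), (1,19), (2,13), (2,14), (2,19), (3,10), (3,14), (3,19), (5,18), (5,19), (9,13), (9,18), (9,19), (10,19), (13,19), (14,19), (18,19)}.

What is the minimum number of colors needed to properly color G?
Clique number ω(G) = 3 (lower bound: χ ≥ ω).
Odd cycle [14, 3, 10, 1, 5, 18, 9, 13, 2] needs 3 colors (χ ≥ 3).
Vertex 19 is adjacent to every vertex of [1, 2, 3, 5, 9, 10, 13, 14, 18], which already need 3 colors among themselves, so 19 needs a new color (χ ≥ 4).
The coloring below uses 4 colors, so χ(G) = 4.
A valid 4-coloring: color 1: [19]; color 2: [5, 10, 13, 14]; color 3: [1, 2, 3, 18]; color 4: [9].

χ(G) = 4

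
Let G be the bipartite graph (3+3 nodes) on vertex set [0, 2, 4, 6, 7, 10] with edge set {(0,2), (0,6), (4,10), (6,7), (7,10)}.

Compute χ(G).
χ(G) = 2

Clique number ω(G) = 2 (lower bound: χ ≥ ω).
The graph is bipartite (no odd cycle), so 2 colors suffice: χ(G) = 2.
A valid 2-coloring: color 1: [0, 4, 7]; color 2: [2, 6, 10].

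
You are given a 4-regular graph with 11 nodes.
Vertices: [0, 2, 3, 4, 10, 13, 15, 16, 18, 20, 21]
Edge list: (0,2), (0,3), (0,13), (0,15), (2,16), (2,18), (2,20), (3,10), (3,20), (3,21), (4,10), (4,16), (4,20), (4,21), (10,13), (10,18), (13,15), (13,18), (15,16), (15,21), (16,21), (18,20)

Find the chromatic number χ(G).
χ(G) = 3

Clique number ω(G) = 3 (lower bound: χ ≥ ω).
The clique on [0, 13, 15] has size 3, forcing χ ≥ 3, and the coloring below uses 3 colors, so χ(G) = 3.
A valid 3-coloring: color 1: [3, 4, 15, 18]; color 2: [0, 10, 16, 20]; color 3: [2, 13, 21].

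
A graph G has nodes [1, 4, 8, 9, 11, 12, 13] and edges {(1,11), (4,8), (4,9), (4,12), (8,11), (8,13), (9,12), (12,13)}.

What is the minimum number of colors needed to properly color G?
Clique number ω(G) = 3 (lower bound: χ ≥ ω).
The clique on [4, 9, 12] has size 3, forcing χ ≥ 3, and the coloring below uses 3 colors, so χ(G) = 3.
A valid 3-coloring: color 1: [4, 11, 13]; color 2: [1, 8, 12]; color 3: [9].

χ(G) = 3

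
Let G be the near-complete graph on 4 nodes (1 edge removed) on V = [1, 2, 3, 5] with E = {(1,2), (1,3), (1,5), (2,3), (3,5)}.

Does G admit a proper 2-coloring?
The clique on vertices [1, 2, 3] has size 3 > 2, so it alone needs 3 colors.

No, G is not 2-colorable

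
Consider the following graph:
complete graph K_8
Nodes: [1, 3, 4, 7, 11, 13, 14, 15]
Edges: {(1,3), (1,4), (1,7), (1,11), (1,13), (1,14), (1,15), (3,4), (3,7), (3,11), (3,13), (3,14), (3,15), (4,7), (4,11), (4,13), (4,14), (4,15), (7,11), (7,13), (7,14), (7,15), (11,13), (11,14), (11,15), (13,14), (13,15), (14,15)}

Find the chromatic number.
Clique number ω(G) = 8 (lower bound: χ ≥ ω).
The clique on [1, 3, 4, 7, 11, 13, 14, 15] has size 8, forcing χ ≥ 8, and the coloring below uses 8 colors, so χ(G) = 8.
A valid 8-coloring: color 1: [14]; color 2: [4]; color 3: [15]; color 4: [3]; color 5: [13]; color 6: [7]; color 7: [11]; color 8: [1].

χ(G) = 8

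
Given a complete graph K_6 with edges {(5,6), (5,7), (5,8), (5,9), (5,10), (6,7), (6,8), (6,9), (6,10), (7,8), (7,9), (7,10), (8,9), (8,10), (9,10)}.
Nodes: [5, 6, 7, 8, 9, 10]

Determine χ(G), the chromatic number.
Clique number ω(G) = 6 (lower bound: χ ≥ ω).
The clique on [5, 6, 7, 8, 9, 10] has size 6, forcing χ ≥ 6, and the coloring below uses 6 colors, so χ(G) = 6.
A valid 6-coloring: color 1: [10]; color 2: [5]; color 3: [6]; color 4: [8]; color 5: [7]; color 6: [9].

χ(G) = 6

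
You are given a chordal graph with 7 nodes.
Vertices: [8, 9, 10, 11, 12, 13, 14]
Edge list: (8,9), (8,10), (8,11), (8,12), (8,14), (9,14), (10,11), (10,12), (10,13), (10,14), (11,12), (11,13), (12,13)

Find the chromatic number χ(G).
χ(G) = 4

Clique number ω(G) = 4 (lower bound: χ ≥ ω).
The clique on [8, 10, 11, 12] has size 4, forcing χ ≥ 4, and the coloring below uses 4 colors, so χ(G) = 4.
A valid 4-coloring: color 1: [8, 13]; color 2: [9, 10]; color 3: [11, 14]; color 4: [12].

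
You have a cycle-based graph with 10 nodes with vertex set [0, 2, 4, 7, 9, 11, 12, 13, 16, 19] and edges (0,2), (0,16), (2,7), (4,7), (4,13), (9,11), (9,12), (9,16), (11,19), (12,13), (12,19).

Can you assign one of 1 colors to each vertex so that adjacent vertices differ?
No, G is not 1-colorable

Edge (0,16) forces its endpoints to differ, so 1 color is not enough.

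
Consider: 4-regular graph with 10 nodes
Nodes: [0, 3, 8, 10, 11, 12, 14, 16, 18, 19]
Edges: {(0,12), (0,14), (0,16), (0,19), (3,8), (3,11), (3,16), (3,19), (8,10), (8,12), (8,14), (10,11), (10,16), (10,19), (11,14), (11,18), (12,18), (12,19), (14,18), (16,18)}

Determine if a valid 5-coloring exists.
Yes, G is 5-colorable

A valid 5-coloring: color 1: [12, 14, 16]; color 2: [0, 3, 10, 18]; color 3: [8, 11, 19].
(χ(G) = 3 ≤ 5.)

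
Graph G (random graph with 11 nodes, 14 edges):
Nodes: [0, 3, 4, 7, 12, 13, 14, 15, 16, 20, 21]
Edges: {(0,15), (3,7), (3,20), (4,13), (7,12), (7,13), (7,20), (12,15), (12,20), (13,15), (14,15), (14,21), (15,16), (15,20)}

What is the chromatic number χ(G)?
χ(G) = 3

Clique number ω(G) = 3 (lower bound: χ ≥ ω).
The clique on [3, 7, 20] has size 3, forcing χ ≥ 3, and the coloring below uses 3 colors, so χ(G) = 3.
A valid 3-coloring: color 1: [4, 7, 15, 21]; color 2: [0, 13, 14, 16, 20]; color 3: [3, 12].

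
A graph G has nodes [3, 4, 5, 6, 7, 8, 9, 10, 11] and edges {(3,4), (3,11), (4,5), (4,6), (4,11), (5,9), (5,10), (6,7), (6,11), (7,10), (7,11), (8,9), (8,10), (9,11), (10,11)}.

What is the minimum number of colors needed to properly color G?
Clique number ω(G) = 3 (lower bound: χ ≥ ω).
The clique on [7, 10, 11] has size 3, forcing χ ≥ 3, and the coloring below uses 3 colors, so χ(G) = 3.
A valid 3-coloring: color 1: [5, 8, 11]; color 2: [4, 7, 9]; color 3: [3, 6, 10].

χ(G) = 3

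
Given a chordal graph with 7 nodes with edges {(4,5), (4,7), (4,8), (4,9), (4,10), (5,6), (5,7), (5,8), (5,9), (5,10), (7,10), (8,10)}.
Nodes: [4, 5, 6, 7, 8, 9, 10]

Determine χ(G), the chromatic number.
χ(G) = 4

Clique number ω(G) = 4 (lower bound: χ ≥ ω).
The clique on [4, 5, 8, 10] has size 4, forcing χ ≥ 4, and the coloring below uses 4 colors, so χ(G) = 4.
A valid 4-coloring: color 1: [5]; color 2: [4, 6]; color 3: [9, 10]; color 4: [7, 8].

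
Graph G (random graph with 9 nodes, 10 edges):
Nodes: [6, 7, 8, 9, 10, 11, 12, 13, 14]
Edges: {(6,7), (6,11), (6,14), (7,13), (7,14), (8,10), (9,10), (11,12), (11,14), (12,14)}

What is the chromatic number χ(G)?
Clique number ω(G) = 3 (lower bound: χ ≥ ω).
The clique on [11, 12, 14] has size 3, forcing χ ≥ 3, and the coloring below uses 3 colors, so χ(G) = 3.
A valid 3-coloring: color 1: [10, 13, 14]; color 2: [7, 8, 9, 11]; color 3: [6, 12].

χ(G) = 3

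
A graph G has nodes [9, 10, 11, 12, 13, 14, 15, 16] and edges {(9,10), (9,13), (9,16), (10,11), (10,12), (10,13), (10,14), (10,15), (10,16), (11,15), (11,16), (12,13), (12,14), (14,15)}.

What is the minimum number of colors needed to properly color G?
Clique number ω(G) = 3 (lower bound: χ ≥ ω).
Odd cycle [15, 11, 16, 9, 13, 12, 14] needs 3 colors (χ ≥ 3).
Vertex 10 is adjacent to every vertex of [9, 11, 12, 13, 14, 15, 16], which already need 3 colors among themselves, so 10 needs a new color (χ ≥ 4).
The coloring below uses 4 colors, so χ(G) = 4.
A valid 4-coloring: color 1: [10]; color 2: [12, 15, 16]; color 3: [9, 11, 14]; color 4: [13].

χ(G) = 4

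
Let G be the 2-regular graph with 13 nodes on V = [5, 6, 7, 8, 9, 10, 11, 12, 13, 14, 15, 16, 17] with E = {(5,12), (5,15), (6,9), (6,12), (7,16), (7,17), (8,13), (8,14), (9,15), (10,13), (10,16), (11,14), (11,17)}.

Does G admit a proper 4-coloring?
Yes, G is 4-colorable

A valid 4-coloring: color 1: [12, 13, 14, 15, 16, 17]; color 2: [5, 6, 7, 8, 10, 11]; color 3: [9].
(χ(G) = 3 ≤ 4.)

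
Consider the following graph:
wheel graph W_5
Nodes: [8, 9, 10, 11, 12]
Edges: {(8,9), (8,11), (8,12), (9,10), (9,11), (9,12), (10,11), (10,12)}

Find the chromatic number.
χ(G) = 3

Clique number ω(G) = 3 (lower bound: χ ≥ ω).
The clique on [8, 9, 11] has size 3, forcing χ ≥ 3, and the coloring below uses 3 colors, so χ(G) = 3.
A valid 3-coloring: color 1: [9]; color 2: [8, 10]; color 3: [11, 12].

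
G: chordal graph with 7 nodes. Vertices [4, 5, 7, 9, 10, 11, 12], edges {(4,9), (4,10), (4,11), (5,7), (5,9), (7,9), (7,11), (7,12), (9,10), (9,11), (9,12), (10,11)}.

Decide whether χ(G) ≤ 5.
A valid 5-coloring: color 1: [9]; color 2: [5, 11, 12]; color 3: [4, 7]; color 4: [10].
(χ(G) = 4 ≤ 5.)

Yes, G is 5-colorable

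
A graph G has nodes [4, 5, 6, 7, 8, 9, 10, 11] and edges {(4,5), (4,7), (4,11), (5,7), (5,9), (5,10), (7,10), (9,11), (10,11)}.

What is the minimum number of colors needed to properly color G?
χ(G) = 3

Clique number ω(G) = 3 (lower bound: χ ≥ ω).
The clique on [5, 7, 10] has size 3, forcing χ ≥ 3, and the coloring below uses 3 colors, so χ(G) = 3.
A valid 3-coloring: color 1: [5, 6, 8, 11]; color 2: [4, 9, 10]; color 3: [7].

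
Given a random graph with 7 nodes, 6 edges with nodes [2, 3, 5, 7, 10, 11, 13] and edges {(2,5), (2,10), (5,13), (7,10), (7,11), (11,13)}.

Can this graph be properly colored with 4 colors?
A valid 4-coloring: color 1: [3, 5, 10, 11]; color 2: [2, 7, 13].
(χ(G) = 2 ≤ 4.)

Yes, G is 4-colorable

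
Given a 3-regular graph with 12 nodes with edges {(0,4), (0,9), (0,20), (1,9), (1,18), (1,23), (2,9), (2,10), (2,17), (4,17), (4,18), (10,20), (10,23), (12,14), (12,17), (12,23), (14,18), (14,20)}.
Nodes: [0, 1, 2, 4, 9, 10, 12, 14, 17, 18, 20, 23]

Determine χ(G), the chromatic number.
χ(G) = 3

Clique number ω(G) = 2 (lower bound: χ ≥ ω).
Odd cycle [0, 4, 18, 1, 9] needs 3 colors (χ ≥ 3).
The coloring below uses 3 colors, so χ(G) = 3.
A valid 3-coloring: color 1: [0, 1, 10, 14, 17]; color 2: [9, 18, 20, 23]; color 3: [2, 4, 12].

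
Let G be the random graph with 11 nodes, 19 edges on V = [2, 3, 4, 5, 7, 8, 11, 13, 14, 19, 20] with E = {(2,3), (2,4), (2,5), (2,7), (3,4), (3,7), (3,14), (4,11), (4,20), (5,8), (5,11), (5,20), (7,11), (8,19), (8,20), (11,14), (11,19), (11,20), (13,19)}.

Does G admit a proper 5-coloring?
A valid 5-coloring: color 1: [3, 8, 11, 13]; color 2: [4, 5, 7, 14, 19]; color 3: [2, 20].
(χ(G) = 3 ≤ 5.)

Yes, G is 5-colorable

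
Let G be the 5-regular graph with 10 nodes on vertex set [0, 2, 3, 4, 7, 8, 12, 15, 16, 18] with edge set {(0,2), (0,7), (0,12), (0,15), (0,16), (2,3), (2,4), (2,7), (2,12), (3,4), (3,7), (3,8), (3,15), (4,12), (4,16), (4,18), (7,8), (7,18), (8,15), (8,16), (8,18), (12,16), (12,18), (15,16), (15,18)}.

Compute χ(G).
χ(G) = 4

Clique number ω(G) = 3 (lower bound: χ ≥ ω).
Odd cycle [3, 4, 12, 0, 7] needs 3 colors (χ ≥ 3).
Vertex 2 is adjacent to every vertex of [0, 3, 4, 7, 12], which already need 3 colors among themselves, so 2 needs a new color (χ ≥ 4).
The coloring below uses 4 colors, so χ(G) = 4.
A valid 4-coloring: color 1: [0, 4, 8]; color 2: [2, 16, 18]; color 3: [7, 12, 15]; color 4: [3].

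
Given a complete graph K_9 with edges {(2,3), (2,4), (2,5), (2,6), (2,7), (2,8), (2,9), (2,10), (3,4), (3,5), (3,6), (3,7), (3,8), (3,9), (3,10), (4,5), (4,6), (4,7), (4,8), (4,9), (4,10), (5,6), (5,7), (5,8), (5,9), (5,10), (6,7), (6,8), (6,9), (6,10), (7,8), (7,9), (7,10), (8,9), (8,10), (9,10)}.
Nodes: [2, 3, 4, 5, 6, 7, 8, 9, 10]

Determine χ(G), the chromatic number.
χ(G) = 9

Clique number ω(G) = 9 (lower bound: χ ≥ ω).
The clique on [2, 3, 4, 5, 6, 7, 8, 9, 10] has size 9, forcing χ ≥ 9, and the coloring below uses 9 colors, so χ(G) = 9.
A valid 9-coloring: color 1: [2]; color 2: [9]; color 3: [4]; color 4: [3]; color 5: [6]; color 6: [10]; color 7: [8]; color 8: [5]; color 9: [7].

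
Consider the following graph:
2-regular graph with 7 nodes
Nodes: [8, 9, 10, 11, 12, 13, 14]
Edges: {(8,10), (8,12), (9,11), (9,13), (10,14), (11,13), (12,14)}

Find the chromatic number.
χ(G) = 3

Clique number ω(G) = 3 (lower bound: χ ≥ ω).
The clique on [9, 11, 13] has size 3, forcing χ ≥ 3, and the coloring below uses 3 colors, so χ(G) = 3.
A valid 3-coloring: color 1: [8, 11, 14]; color 2: [10, 12, 13]; color 3: [9].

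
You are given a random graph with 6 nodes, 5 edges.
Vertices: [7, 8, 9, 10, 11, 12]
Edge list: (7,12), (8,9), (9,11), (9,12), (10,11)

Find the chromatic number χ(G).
χ(G) = 2

Clique number ω(G) = 2 (lower bound: χ ≥ ω).
The graph is bipartite (no odd cycle), so 2 colors suffice: χ(G) = 2.
A valid 2-coloring: color 1: [7, 9, 10]; color 2: [8, 11, 12].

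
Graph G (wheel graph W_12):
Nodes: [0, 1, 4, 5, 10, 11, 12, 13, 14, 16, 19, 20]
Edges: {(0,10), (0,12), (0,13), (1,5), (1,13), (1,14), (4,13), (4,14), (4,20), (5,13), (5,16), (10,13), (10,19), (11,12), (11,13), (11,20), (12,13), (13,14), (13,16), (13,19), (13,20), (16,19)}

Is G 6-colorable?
Yes, G is 6-colorable

A valid 6-coloring: color 1: [13]; color 2: [0, 5, 11, 14, 19]; color 3: [1, 4, 10, 12, 16]; color 4: [20].
(χ(G) = 4 ≤ 6.)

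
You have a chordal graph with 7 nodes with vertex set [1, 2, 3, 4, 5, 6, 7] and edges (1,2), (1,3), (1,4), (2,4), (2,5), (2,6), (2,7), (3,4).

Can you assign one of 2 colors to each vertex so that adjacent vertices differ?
The clique on vertices [1, 2, 4] has size 3 > 2, so it alone needs 3 colors.

No, G is not 2-colorable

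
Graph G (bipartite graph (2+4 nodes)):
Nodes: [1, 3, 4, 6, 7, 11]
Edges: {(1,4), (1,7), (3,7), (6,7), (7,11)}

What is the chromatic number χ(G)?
χ(G) = 2

Clique number ω(G) = 2 (lower bound: χ ≥ ω).
The graph is bipartite (no odd cycle), so 2 colors suffice: χ(G) = 2.
A valid 2-coloring: color 1: [4, 7]; color 2: [1, 3, 6, 11].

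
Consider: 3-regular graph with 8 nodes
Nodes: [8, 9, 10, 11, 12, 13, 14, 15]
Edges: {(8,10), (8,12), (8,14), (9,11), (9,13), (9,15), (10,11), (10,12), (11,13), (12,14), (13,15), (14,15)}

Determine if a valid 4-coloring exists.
A valid 4-coloring: color 1: [8, 11, 15]; color 2: [10, 13, 14]; color 3: [9, 12].
(χ(G) = 3 ≤ 4.)

Yes, G is 4-colorable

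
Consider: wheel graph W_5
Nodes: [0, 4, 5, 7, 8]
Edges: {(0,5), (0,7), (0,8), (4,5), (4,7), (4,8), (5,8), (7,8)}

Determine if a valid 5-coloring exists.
A valid 5-coloring: color 1: [8]; color 2: [5, 7]; color 3: [0, 4].
(χ(G) = 3 ≤ 5.)

Yes, G is 5-colorable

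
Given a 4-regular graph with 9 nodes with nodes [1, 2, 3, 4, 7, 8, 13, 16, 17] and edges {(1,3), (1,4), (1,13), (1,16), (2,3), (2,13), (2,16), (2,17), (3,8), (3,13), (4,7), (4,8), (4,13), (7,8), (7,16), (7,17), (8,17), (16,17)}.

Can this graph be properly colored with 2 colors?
The clique on vertices [1, 3, 13] has size 3 > 2, so it alone needs 3 colors.

No, G is not 2-colorable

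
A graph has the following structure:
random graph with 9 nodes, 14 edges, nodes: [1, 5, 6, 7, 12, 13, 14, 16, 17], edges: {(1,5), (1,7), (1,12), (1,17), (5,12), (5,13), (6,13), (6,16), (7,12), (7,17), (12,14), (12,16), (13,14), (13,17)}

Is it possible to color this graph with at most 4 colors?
Yes, G is 4-colorable

A valid 4-coloring: color 1: [6, 12, 17]; color 2: [1, 13, 16]; color 3: [5, 7, 14].
(χ(G) = 3 ≤ 4.)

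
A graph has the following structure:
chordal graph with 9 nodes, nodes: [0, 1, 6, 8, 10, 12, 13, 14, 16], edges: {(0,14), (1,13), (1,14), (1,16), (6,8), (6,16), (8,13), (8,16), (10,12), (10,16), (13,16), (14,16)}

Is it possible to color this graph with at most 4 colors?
Yes, G is 4-colorable

A valid 4-coloring: color 1: [0, 12, 16]; color 2: [6, 10, 13, 14]; color 3: [1, 8].
(χ(G) = 3 ≤ 4.)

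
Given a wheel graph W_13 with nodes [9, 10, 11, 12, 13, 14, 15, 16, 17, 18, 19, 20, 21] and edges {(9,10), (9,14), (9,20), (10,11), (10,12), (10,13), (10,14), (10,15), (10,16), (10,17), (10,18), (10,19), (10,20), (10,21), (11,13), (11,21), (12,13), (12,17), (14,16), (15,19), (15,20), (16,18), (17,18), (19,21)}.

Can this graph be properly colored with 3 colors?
A valid 3-coloring: color 1: [10]; color 2: [9, 13, 15, 16, 17, 21]; color 3: [11, 12, 14, 18, 19, 20].
(χ(G) = 3 ≤ 3.)

Yes, G is 3-colorable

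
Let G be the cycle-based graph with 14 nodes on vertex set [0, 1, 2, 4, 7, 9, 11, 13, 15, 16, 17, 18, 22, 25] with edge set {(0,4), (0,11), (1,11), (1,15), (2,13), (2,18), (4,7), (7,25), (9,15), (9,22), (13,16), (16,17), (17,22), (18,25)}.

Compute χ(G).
Clique number ω(G) = 2 (lower bound: χ ≥ ω).
The graph is bipartite (no odd cycle), so 2 colors suffice: χ(G) = 2.
A valid 2-coloring: color 1: [2, 4, 11, 15, 16, 22, 25]; color 2: [0, 1, 7, 9, 13, 17, 18].

χ(G) = 2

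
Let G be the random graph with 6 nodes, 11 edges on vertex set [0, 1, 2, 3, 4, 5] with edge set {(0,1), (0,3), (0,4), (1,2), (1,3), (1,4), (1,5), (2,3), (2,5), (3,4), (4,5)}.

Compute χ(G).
Clique number ω(G) = 4 (lower bound: χ ≥ ω).
The clique on [0, 1, 3, 4] has size 4, forcing χ ≥ 4, and the coloring below uses 4 colors, so χ(G) = 4.
A valid 4-coloring: color 1: [1]; color 2: [3, 5]; color 3: [2, 4]; color 4: [0].

χ(G) = 4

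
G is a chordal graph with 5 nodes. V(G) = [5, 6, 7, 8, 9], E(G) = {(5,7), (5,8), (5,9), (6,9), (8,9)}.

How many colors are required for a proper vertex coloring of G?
χ(G) = 3

Clique number ω(G) = 3 (lower bound: χ ≥ ω).
The clique on [5, 8, 9] has size 3, forcing χ ≥ 3, and the coloring below uses 3 colors, so χ(G) = 3.
A valid 3-coloring: color 1: [5, 6]; color 2: [7, 9]; color 3: [8].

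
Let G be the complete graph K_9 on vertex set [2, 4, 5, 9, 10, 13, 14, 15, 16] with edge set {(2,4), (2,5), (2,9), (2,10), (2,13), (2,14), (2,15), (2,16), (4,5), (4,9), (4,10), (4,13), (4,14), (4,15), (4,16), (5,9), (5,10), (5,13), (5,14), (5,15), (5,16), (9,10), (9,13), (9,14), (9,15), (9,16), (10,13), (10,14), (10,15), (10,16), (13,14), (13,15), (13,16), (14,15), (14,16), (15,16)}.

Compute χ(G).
Clique number ω(G) = 9 (lower bound: χ ≥ ω).
The clique on [2, 4, 5, 9, 10, 13, 14, 15, 16] has size 9, forcing χ ≥ 9, and the coloring below uses 9 colors, so χ(G) = 9.
A valid 9-coloring: color 1: [10]; color 2: [14]; color 3: [15]; color 4: [2]; color 5: [5]; color 6: [16]; color 7: [9]; color 8: [13]; color 9: [4].

χ(G) = 9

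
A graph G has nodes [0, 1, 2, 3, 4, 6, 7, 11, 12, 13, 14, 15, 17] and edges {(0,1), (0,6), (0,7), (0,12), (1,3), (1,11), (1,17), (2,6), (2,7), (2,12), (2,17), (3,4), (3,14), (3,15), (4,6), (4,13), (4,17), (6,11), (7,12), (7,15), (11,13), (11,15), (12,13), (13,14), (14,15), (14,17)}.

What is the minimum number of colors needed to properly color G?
χ(G) = 3

Clique number ω(G) = 3 (lower bound: χ ≥ ω).
The clique on [0, 7, 12] has size 3, forcing χ ≥ 3, and the coloring below uses 3 colors, so χ(G) = 3.
A valid 3-coloring: color 1: [1, 4, 12, 15]; color 2: [0, 2, 11, 14]; color 3: [3, 6, 7, 13, 17].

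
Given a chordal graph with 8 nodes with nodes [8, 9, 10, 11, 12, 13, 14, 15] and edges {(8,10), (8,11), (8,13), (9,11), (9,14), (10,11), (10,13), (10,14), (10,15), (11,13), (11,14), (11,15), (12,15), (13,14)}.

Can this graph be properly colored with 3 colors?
The clique on vertices [8, 10, 11, 13] has size 4 > 3, so it alone needs 4 colors.

No, G is not 3-colorable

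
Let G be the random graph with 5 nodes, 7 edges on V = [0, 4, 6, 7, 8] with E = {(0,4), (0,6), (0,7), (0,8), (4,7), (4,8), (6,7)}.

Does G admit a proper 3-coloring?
A valid 3-coloring: color 1: [0]; color 2: [7, 8]; color 3: [4, 6].
(χ(G) = 3 ≤ 3.)

Yes, G is 3-colorable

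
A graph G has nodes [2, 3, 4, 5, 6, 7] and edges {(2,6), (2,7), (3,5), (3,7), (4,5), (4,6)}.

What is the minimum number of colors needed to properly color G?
χ(G) = 2

Clique number ω(G) = 2 (lower bound: χ ≥ ω).
The graph is bipartite (no odd cycle), so 2 colors suffice: χ(G) = 2.
A valid 2-coloring: color 1: [5, 6, 7]; color 2: [2, 3, 4].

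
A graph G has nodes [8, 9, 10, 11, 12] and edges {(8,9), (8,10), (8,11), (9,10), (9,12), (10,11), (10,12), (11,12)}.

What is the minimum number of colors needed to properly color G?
χ(G) = 3

Clique number ω(G) = 3 (lower bound: χ ≥ ω).
The clique on [8, 9, 10] has size 3, forcing χ ≥ 3, and the coloring below uses 3 colors, so χ(G) = 3.
A valid 3-coloring: color 1: [10]; color 2: [9, 11]; color 3: [8, 12].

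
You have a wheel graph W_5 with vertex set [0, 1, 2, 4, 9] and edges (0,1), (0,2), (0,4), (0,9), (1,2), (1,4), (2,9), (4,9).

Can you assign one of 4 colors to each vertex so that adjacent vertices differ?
Yes, G is 4-colorable

A valid 4-coloring: color 1: [0]; color 2: [2, 4]; color 3: [1, 9].
(χ(G) = 3 ≤ 4.)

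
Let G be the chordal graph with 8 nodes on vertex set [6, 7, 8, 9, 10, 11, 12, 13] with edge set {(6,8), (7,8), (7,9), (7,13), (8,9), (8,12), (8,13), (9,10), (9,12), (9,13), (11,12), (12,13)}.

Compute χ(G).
χ(G) = 4

Clique number ω(G) = 4 (lower bound: χ ≥ ω).
The clique on [8, 9, 12, 13] has size 4, forcing χ ≥ 4, and the coloring below uses 4 colors, so χ(G) = 4.
A valid 4-coloring: color 1: [6, 9, 11]; color 2: [8, 10]; color 3: [13]; color 4: [7, 12].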